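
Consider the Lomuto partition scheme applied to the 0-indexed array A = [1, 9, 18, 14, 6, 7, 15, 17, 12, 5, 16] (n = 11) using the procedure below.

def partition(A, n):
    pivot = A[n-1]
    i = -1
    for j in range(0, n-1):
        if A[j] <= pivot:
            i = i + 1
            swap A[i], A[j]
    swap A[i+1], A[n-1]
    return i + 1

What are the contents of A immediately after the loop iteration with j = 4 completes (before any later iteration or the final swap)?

pivot = A[10] = 16; i = -1
j=0: A[0]=1 ≤ 16 → i=0, swap A[0],A[0] (no change) → [1, 9, 18, 14, 6, 7, 15, 17, 12, 5, 16]
j=1: A[1]=9 ≤ 16 → i=1, swap A[1],A[1] (no change) → [1, 9, 18, 14, 6, 7, 15, 17, 12, 5, 16]
j=2: A[2]=18 > 16 → no swap
j=3: A[3]=14 ≤ 16 → i=2, swap A[2],A[3] → [1, 9, 14, 18, 6, 7, 15, 17, 12, 5, 16]
j=4: A[4]=6 ≤ 16 → i=3, swap A[3],A[4] → [1, 9, 14, 6, 18, 7, 15, 17, 12, 5, 16]
(after j=4) A = [1, 9, 14, 6, 18, 7, 15, 17, 12, 5, 16]

[1, 9, 14, 6, 18, 7, 15, 17, 12, 5, 16]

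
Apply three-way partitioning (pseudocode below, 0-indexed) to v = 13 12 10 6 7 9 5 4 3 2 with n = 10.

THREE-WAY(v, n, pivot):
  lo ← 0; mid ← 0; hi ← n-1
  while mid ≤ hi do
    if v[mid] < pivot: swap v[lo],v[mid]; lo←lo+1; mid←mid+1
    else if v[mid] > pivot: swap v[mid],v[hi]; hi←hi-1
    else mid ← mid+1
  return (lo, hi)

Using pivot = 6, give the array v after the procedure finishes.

pivot = 6; lo=0, mid=0, hi=9
v[mid]=13>6: swap v[0],v[9]; hi=8 → 2 12 10 6 7 9 5 4 3 13
v[mid]=2<6: swap v[0],v[0]; lo=1,mid=1 → 2 12 10 6 7 9 5 4 3 13
v[mid]=12>6: swap v[1],v[8]; hi=7 → 2 3 10 6 7 9 5 4 12 13
v[mid]=3<6: swap v[1],v[1]; lo=2,mid=2 → 2 3 10 6 7 9 5 4 12 13
v[mid]=10>6: swap v[2],v[7]; hi=6 → 2 3 4 6 7 9 5 10 12 13
v[mid]=4<6: swap v[2],v[2]; lo=3,mid=3 → 2 3 4 6 7 9 5 10 12 13
v[mid]=6=6: mid=4
v[mid]=7>6: swap v[4],v[6]; hi=5 → 2 3 4 6 5 9 7 10 12 13
v[mid]=5<6: swap v[3],v[4]; lo=4,mid=5 → 2 3 4 5 6 9 7 10 12 13
v[mid]=9>6: swap v[5],v[5]; hi=4 → 2 3 4 5 6 9 7 10 12 13
end: lo=4, hi=4; v = 2 3 4 5 6 9 7 10 12 13

2 3 4 5 6 9 7 10 12 13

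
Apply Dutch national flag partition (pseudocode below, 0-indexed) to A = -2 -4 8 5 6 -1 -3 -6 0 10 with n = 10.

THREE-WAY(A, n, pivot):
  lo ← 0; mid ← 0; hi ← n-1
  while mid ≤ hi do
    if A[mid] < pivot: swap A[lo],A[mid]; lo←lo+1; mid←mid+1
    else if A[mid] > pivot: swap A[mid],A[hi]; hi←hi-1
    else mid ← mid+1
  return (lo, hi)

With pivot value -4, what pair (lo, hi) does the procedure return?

(1, 1)

pivot = -4; lo=0, mid=0, hi=9
A[mid]=-2>-4: swap A[0],A[9]; hi=8 → 10 -4 8 5 6 -1 -3 -6 0 -2
A[mid]=10>-4: swap A[0],A[8]; hi=7 → 0 -4 8 5 6 -1 -3 -6 10 -2
A[mid]=0>-4: swap A[0],A[7]; hi=6 → -6 -4 8 5 6 -1 -3 0 10 -2
A[mid]=-6<-4: swap A[0],A[0]; lo=1,mid=1 → -6 -4 8 5 6 -1 -3 0 10 -2
A[mid]=-4=-4: mid=2
A[mid]=8>-4: swap A[2],A[6]; hi=5 → -6 -4 -3 5 6 -1 8 0 10 -2
A[mid]=-3>-4: swap A[2],A[5]; hi=4 → -6 -4 -1 5 6 -3 8 0 10 -2
A[mid]=-1>-4: swap A[2],A[4]; hi=3 → -6 -4 6 5 -1 -3 8 0 10 -2
A[mid]=6>-4: swap A[2],A[3]; hi=2 → -6 -4 5 6 -1 -3 8 0 10 -2
A[mid]=5>-4: swap A[2],A[2]; hi=1 → -6 -4 5 6 -1 -3 8 0 10 -2
end: lo=1, hi=1; A = -6 -4 5 6 -1 -3 8 0 10 -2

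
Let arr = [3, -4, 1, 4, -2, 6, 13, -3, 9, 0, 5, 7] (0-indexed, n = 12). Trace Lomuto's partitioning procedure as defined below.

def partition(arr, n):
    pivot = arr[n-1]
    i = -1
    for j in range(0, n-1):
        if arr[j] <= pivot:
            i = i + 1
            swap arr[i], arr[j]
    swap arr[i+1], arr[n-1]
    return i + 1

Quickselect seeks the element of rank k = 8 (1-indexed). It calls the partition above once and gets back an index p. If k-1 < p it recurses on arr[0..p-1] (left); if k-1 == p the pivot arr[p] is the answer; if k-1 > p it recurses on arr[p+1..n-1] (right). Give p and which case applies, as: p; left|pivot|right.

pivot=7, i=-1
j=0: 3≤7, i=0, swap(0,0) ⇒ [3, -4, 1, 4, -2, 6, 13, -3, 9, 0, 5, 7]
j=1: -4≤7, i=1, swap(1,1) ⇒ [3, -4, 1, 4, -2, 6, 13, -3, 9, 0, 5, 7]
j=2: 1≤7, i=2, swap(2,2) ⇒ [3, -4, 1, 4, -2, 6, 13, -3, 9, 0, 5, 7]
j=3: 4≤7, i=3, swap(3,3) ⇒ [3, -4, 1, 4, -2, 6, 13, -3, 9, 0, 5, 7]
j=4: -2≤7, i=4, swap(4,4) ⇒ [3, -4, 1, 4, -2, 6, 13, -3, 9, 0, 5, 7]
j=5: 6≤7, i=5, swap(5,5) ⇒ [3, -4, 1, 4, -2, 6, 13, -3, 9, 0, 5, 7]
j=6: 13>7, skip
j=7: -3≤7, i=6, swap(6,7) ⇒ [3, -4, 1, 4, -2, 6, -3, 13, 9, 0, 5, 7]
j=8: 9>7, skip
j=9: 0≤7, i=7, swap(7,9) ⇒ [3, -4, 1, 4, -2, 6, -3, 0, 9, 13, 5, 7]
j=10: 5≤7, i=8, swap(8,10) ⇒ [3, -4, 1, 4, -2, 6, -3, 0, 5, 13, 9, 7]
swap(9,11) ⇒ [3, -4, 1, 4, -2, 6, -3, 0, 5, 7, 9, 13]; return 9
p = 9; k-1 = 7 < 9 ⇒ left

9; left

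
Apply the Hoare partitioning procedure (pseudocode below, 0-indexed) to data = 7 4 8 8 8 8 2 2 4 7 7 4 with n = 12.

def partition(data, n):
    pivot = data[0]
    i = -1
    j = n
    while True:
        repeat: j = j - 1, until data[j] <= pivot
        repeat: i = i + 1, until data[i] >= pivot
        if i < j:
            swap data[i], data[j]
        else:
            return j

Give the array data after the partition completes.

4 4 7 7 4 2 2 8 8 8 8 7

pivot = data[0] = 7; i = -1, j = 12
j→11 (data[11]=4≤7), i→0 (data[0]=7≥7); i<j, swap → 4 4 8 8 8 8 2 2 4 7 7 7
j→10 (data[10]=7≤7), i→2 (data[2]=8≥7); i<j, swap → 4 4 7 8 8 8 2 2 4 7 8 7
j→9 (data[9]=7≤7), i→3 (data[3]=8≥7); i<j, swap → 4 4 7 7 8 8 2 2 4 8 8 7
j→8 (data[8]=4≤7), i→4 (data[4]=8≥7); i<j, swap → 4 4 7 7 4 8 2 2 8 8 8 7
j→7 (data[7]=2≤7), i→5 (data[5]=8≥7); i<j, swap → 4 4 7 7 4 2 2 8 8 8 8 7
j→6, i→7; i≥j, return j=6. data = 4 4 7 7 4 2 2 8 8 8 8 7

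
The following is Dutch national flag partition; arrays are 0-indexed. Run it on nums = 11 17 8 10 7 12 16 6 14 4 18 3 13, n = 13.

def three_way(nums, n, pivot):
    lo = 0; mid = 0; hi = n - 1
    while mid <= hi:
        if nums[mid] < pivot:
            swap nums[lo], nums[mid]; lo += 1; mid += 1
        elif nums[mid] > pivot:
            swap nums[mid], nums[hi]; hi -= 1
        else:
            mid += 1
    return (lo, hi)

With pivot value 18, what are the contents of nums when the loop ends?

pivot = 18; lo=0, mid=0, hi=12
nums[mid]=11<18: swap nums[0],nums[0]; lo=1,mid=1 → 11 17 8 10 7 12 16 6 14 4 18 3 13
nums[mid]=17<18: swap nums[1],nums[1]; lo=2,mid=2 → 11 17 8 10 7 12 16 6 14 4 18 3 13
nums[mid]=8<18: swap nums[2],nums[2]; lo=3,mid=3 → 11 17 8 10 7 12 16 6 14 4 18 3 13
nums[mid]=10<18: swap nums[3],nums[3]; lo=4,mid=4 → 11 17 8 10 7 12 16 6 14 4 18 3 13
nums[mid]=7<18: swap nums[4],nums[4]; lo=5,mid=5 → 11 17 8 10 7 12 16 6 14 4 18 3 13
nums[mid]=12<18: swap nums[5],nums[5]; lo=6,mid=6 → 11 17 8 10 7 12 16 6 14 4 18 3 13
nums[mid]=16<18: swap nums[6],nums[6]; lo=7,mid=7 → 11 17 8 10 7 12 16 6 14 4 18 3 13
nums[mid]=6<18: swap nums[7],nums[7]; lo=8,mid=8 → 11 17 8 10 7 12 16 6 14 4 18 3 13
nums[mid]=14<18: swap nums[8],nums[8]; lo=9,mid=9 → 11 17 8 10 7 12 16 6 14 4 18 3 13
nums[mid]=4<18: swap nums[9],nums[9]; lo=10,mid=10 → 11 17 8 10 7 12 16 6 14 4 18 3 13
nums[mid]=18=18: mid=11
nums[mid]=3<18: swap nums[10],nums[11]; lo=11,mid=12 → 11 17 8 10 7 12 16 6 14 4 3 18 13
nums[mid]=13<18: swap nums[11],nums[12]; lo=12,mid=13 → 11 17 8 10 7 12 16 6 14 4 3 13 18
end: lo=12, hi=12; nums = 11 17 8 10 7 12 16 6 14 4 3 13 18

11 17 8 10 7 12 16 6 14 4 3 13 18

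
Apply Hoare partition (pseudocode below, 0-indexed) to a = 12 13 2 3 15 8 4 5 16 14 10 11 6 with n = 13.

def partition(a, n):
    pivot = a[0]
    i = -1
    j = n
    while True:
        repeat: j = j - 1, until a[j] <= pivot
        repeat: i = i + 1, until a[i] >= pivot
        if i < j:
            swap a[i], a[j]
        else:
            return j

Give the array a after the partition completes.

pivot=12
j stops at 12 (6), i stops at 0 (12); swap ⇒ 6 13 2 3 15 8 4 5 16 14 10 11 12
j stops at 11 (11), i stops at 1 (13); swap ⇒ 6 11 2 3 15 8 4 5 16 14 10 13 12
j stops at 10 (10), i stops at 4 (15); swap ⇒ 6 11 2 3 10 8 4 5 16 14 15 13 12
j stops at 7, i stops at 8; i≥j ⇒ return 7. a=6 11 2 3 10 8 4 5 16 14 15 13 12

6 11 2 3 10 8 4 5 16 14 15 13 12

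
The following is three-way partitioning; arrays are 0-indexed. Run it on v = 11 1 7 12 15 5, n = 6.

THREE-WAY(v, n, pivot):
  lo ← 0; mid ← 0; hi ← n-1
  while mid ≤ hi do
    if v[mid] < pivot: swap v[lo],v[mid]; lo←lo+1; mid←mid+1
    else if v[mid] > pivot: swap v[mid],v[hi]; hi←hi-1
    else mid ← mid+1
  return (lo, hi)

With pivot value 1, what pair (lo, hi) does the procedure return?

lo=0 mid=0 hi=5
11>1: swap(0,5), hi=4 ⇒ 5 1 7 12 15 11
5>1: swap(0,4), hi=3 ⇒ 15 1 7 12 5 11
15>1: swap(0,3), hi=2 ⇒ 12 1 7 15 5 11
12>1: swap(0,2), hi=1 ⇒ 7 1 12 15 5 11
7>1: swap(0,1), hi=0 ⇒ 1 7 12 15 5 11
1=1: mid=1
done. lo=0 hi=0; v=1 7 12 15 5 11

(0, 0)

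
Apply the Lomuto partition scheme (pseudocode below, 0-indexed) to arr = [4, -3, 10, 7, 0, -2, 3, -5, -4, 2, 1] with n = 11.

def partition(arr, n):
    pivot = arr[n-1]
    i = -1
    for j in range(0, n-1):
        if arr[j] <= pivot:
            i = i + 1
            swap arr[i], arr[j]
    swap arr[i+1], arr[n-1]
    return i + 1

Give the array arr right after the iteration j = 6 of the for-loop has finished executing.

pivot = arr[10] = 1; i = -1
j=0: arr[0]=4 > 1 → no swap
j=1: arr[1]=-3 ≤ 1 → i=0, swap arr[0],arr[1] → [-3, 4, 10, 7, 0, -2, 3, -5, -4, 2, 1]
j=2: arr[2]=10 > 1 → no swap
j=3: arr[3]=7 > 1 → no swap
j=4: arr[4]=0 ≤ 1 → i=1, swap arr[1],arr[4] → [-3, 0, 10, 7, 4, -2, 3, -5, -4, 2, 1]
j=5: arr[5]=-2 ≤ 1 → i=2, swap arr[2],arr[5] → [-3, 0, -2, 7, 4, 10, 3, -5, -4, 2, 1]
j=6: arr[6]=3 > 1 → no swap
(after j=6) arr = [-3, 0, -2, 7, 4, 10, 3, -5, -4, 2, 1]

[-3, 0, -2, 7, 4, 10, 3, -5, -4, 2, 1]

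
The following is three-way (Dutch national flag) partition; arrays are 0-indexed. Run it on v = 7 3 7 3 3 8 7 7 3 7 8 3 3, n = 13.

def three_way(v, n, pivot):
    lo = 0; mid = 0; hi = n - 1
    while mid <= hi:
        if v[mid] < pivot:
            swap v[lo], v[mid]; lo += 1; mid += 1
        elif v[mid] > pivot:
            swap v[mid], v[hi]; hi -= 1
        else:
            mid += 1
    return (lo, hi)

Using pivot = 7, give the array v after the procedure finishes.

3 3 3 3 3 3 7 7 7 7 7 8 8

lo=0 mid=0 hi=12
7=7: mid=1
3<7: swap(0,1), lo=1 mid=2 ⇒ 3 7 7 3 3 8 7 7 3 7 8 3 3
7=7: mid=3
3<7: swap(1,3), lo=2 mid=4 ⇒ 3 3 7 7 3 8 7 7 3 7 8 3 3
3<7: swap(2,4), lo=3 mid=5 ⇒ 3 3 3 7 7 8 7 7 3 7 8 3 3
8>7: swap(5,12), hi=11 ⇒ 3 3 3 7 7 3 7 7 3 7 8 3 8
3<7: swap(3,5), lo=4 mid=6 ⇒ 3 3 3 3 7 7 7 7 3 7 8 3 8
7=7: mid=7
7=7: mid=8
3<7: swap(4,8), lo=5 mid=9 ⇒ 3 3 3 3 3 7 7 7 7 7 8 3 8
7=7: mid=10
8>7: swap(10,11), hi=10 ⇒ 3 3 3 3 3 7 7 7 7 7 3 8 8
3<7: swap(5,10), lo=6 mid=11 ⇒ 3 3 3 3 3 3 7 7 7 7 7 8 8
done. lo=6 hi=10; v=3 3 3 3 3 3 7 7 7 7 7 8 8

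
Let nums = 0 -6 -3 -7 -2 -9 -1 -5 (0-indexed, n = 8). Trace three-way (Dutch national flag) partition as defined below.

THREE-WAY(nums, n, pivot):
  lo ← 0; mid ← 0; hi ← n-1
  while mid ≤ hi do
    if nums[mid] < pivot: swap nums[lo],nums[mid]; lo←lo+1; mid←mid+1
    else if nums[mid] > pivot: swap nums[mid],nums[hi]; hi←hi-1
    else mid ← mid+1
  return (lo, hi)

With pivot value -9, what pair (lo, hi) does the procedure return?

(0, 0)

pivot = -9; lo=0, mid=0, hi=7
nums[mid]=0>-9: swap nums[0],nums[7]; hi=6 → -5 -6 -3 -7 -2 -9 -1 0
nums[mid]=-5>-9: swap nums[0],nums[6]; hi=5 → -1 -6 -3 -7 -2 -9 -5 0
nums[mid]=-1>-9: swap nums[0],nums[5]; hi=4 → -9 -6 -3 -7 -2 -1 -5 0
nums[mid]=-9=-9: mid=1
nums[mid]=-6>-9: swap nums[1],nums[4]; hi=3 → -9 -2 -3 -7 -6 -1 -5 0
nums[mid]=-2>-9: swap nums[1],nums[3]; hi=2 → -9 -7 -3 -2 -6 -1 -5 0
nums[mid]=-7>-9: swap nums[1],nums[2]; hi=1 → -9 -3 -7 -2 -6 -1 -5 0
nums[mid]=-3>-9: swap nums[1],nums[1]; hi=0 → -9 -3 -7 -2 -6 -1 -5 0
end: lo=0, hi=0; nums = -9 -3 -7 -2 -6 -1 -5 0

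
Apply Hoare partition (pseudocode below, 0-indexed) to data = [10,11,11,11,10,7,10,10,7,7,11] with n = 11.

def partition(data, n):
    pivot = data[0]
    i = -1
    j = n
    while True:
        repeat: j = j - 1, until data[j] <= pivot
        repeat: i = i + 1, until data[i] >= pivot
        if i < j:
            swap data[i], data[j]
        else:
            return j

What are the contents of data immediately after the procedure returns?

[7,7,10,10,7,10,11,11,11,10,11]

pivot = data[0] = 10; i = -1, j = 11
j→9 (data[9]=7≤10), i→0 (data[0]=10≥10); i<j, swap → [7,11,11,11,10,7,10,10,7,10,11]
j→8 (data[8]=7≤10), i→1 (data[1]=11≥10); i<j, swap → [7,7,11,11,10,7,10,10,11,10,11]
j→7 (data[7]=10≤10), i→2 (data[2]=11≥10); i<j, swap → [7,7,10,11,10,7,10,11,11,10,11]
j→6 (data[6]=10≤10), i→3 (data[3]=11≥10); i<j, swap → [7,7,10,10,10,7,11,11,11,10,11]
j→5 (data[5]=7≤10), i→4 (data[4]=10≥10); i<j, swap → [7,7,10,10,7,10,11,11,11,10,11]
j→4, i→5; i≥j, return j=4. data = [7,7,10,10,7,10,11,11,11,10,11]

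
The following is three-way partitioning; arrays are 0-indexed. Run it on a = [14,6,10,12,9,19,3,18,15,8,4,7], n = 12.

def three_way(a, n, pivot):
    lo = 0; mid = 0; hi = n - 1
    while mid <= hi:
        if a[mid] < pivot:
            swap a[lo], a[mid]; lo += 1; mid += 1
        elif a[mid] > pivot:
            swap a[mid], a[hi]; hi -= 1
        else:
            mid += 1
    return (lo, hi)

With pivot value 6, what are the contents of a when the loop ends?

lo=0 mid=0 hi=11
14>6: swap(0,11), hi=10 ⇒ [7,6,10,12,9,19,3,18,15,8,4,14]
7>6: swap(0,10), hi=9 ⇒ [4,6,10,12,9,19,3,18,15,8,7,14]
4<6: swap(0,0), lo=1 mid=1 ⇒ [4,6,10,12,9,19,3,18,15,8,7,14]
6=6: mid=2
10>6: swap(2,9), hi=8 ⇒ [4,6,8,12,9,19,3,18,15,10,7,14]
8>6: swap(2,8), hi=7 ⇒ [4,6,15,12,9,19,3,18,8,10,7,14]
15>6: swap(2,7), hi=6 ⇒ [4,6,18,12,9,19,3,15,8,10,7,14]
18>6: swap(2,6), hi=5 ⇒ [4,6,3,12,9,19,18,15,8,10,7,14]
3<6: swap(1,2), lo=2 mid=3 ⇒ [4,3,6,12,9,19,18,15,8,10,7,14]
12>6: swap(3,5), hi=4 ⇒ [4,3,6,19,9,12,18,15,8,10,7,14]
19>6: swap(3,4), hi=3 ⇒ [4,3,6,9,19,12,18,15,8,10,7,14]
9>6: swap(3,3), hi=2 ⇒ [4,3,6,9,19,12,18,15,8,10,7,14]
done. lo=2 hi=2; a=[4,3,6,9,19,12,18,15,8,10,7,14]

[4,3,6,9,19,12,18,15,8,10,7,14]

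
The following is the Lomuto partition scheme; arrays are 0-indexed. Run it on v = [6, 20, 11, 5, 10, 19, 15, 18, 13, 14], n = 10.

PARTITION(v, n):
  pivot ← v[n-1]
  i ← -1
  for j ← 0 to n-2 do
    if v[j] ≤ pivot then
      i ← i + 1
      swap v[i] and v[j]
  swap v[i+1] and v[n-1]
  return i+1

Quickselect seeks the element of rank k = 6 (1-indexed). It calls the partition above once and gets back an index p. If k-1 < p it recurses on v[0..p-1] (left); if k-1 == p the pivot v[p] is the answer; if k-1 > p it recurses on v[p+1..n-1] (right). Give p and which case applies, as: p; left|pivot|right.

5; pivot

pivot = v[9] = 14; i = -1
j=0: v[0]=6 ≤ 14 → i=0, swap v[0],v[0] (no change) → [6, 20, 11, 5, 10, 19, 15, 18, 13, 14]
j=1: v[1]=20 > 14 → no swap
j=2: v[2]=11 ≤ 14 → i=1, swap v[1],v[2] → [6, 11, 20, 5, 10, 19, 15, 18, 13, 14]
j=3: v[3]=5 ≤ 14 → i=2, swap v[2],v[3] → [6, 11, 5, 20, 10, 19, 15, 18, 13, 14]
j=4: v[4]=10 ≤ 14 → i=3, swap v[3],v[4] → [6, 11, 5, 10, 20, 19, 15, 18, 13, 14]
j=5: v[5]=19 > 14 → no swap
j=6: v[6]=15 > 14 → no swap
j=7: v[7]=18 > 14 → no swap
j=8: v[8]=13 ≤ 14 → i=4, swap v[4],v[8] → [6, 11, 5, 10, 13, 19, 15, 18, 20, 14]
final swap v[5],v[9] → [6, 11, 5, 10, 13, 14, 15, 18, 20, 19]; return 5
p = 5; k-1 = 5 == 5 ⇒ pivot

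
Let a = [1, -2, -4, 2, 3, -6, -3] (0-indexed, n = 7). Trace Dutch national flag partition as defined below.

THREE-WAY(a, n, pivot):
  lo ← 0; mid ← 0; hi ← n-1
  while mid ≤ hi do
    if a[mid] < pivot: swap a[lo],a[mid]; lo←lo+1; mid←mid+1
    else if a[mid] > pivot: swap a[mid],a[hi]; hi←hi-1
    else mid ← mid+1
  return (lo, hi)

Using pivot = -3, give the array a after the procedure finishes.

pivot = -3; lo=0, mid=0, hi=6
a[mid]=1>-3: swap a[0],a[6]; hi=5 → [-3, -2, -4, 2, 3, -6, 1]
a[mid]=-3=-3: mid=1
a[mid]=-2>-3: swap a[1],a[5]; hi=4 → [-3, -6, -4, 2, 3, -2, 1]
a[mid]=-6<-3: swap a[0],a[1]; lo=1,mid=2 → [-6, -3, -4, 2, 3, -2, 1]
a[mid]=-4<-3: swap a[1],a[2]; lo=2,mid=3 → [-6, -4, -3, 2, 3, -2, 1]
a[mid]=2>-3: swap a[3],a[4]; hi=3 → [-6, -4, -3, 3, 2, -2, 1]
a[mid]=3>-3: swap a[3],a[3]; hi=2 → [-6, -4, -3, 3, 2, -2, 1]
end: lo=2, hi=2; a = [-6, -4, -3, 3, 2, -2, 1]

[-6, -4, -3, 3, 2, -2, 1]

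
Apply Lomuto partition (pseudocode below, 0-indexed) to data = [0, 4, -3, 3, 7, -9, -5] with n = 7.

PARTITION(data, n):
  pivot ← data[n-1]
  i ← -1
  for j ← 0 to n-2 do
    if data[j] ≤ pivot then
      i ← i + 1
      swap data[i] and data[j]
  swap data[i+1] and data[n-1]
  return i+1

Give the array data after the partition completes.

pivot = data[6] = -5; i = -1
j=0: data[0]=0 > -5 → no swap
j=1: data[1]=4 > -5 → no swap
j=2: data[2]=-3 > -5 → no swap
j=3: data[3]=3 > -5 → no swap
j=4: data[4]=7 > -5 → no swap
j=5: data[5]=-9 ≤ -5 → i=0, swap data[0],data[5] → [-9, 4, -3, 3, 7, 0, -5]
final swap data[1],data[6] → [-9, -5, -3, 3, 7, 0, 4]; return 1

[-9, -5, -3, 3, 7, 0, 4]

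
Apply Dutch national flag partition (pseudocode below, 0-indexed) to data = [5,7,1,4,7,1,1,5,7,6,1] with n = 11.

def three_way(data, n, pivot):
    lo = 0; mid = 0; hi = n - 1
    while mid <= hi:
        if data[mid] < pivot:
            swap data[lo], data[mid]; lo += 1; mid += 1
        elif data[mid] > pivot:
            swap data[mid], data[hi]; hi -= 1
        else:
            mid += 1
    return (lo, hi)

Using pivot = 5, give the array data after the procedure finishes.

[1,1,4,1,1,5,5,7,6,7,7]

pivot = 5; lo=0, mid=0, hi=10
data[mid]=5=5: mid=1
data[mid]=7>5: swap data[1],data[10]; hi=9 → [5,1,1,4,7,1,1,5,7,6,7]
data[mid]=1<5: swap data[0],data[1]; lo=1,mid=2 → [1,5,1,4,7,1,1,5,7,6,7]
data[mid]=1<5: swap data[1],data[2]; lo=2,mid=3 → [1,1,5,4,7,1,1,5,7,6,7]
data[mid]=4<5: swap data[2],data[3]; lo=3,mid=4 → [1,1,4,5,7,1,1,5,7,6,7]
data[mid]=7>5: swap data[4],data[9]; hi=8 → [1,1,4,5,6,1,1,5,7,7,7]
data[mid]=6>5: swap data[4],data[8]; hi=7 → [1,1,4,5,7,1,1,5,6,7,7]
data[mid]=7>5: swap data[4],data[7]; hi=6 → [1,1,4,5,5,1,1,7,6,7,7]
data[mid]=5=5: mid=5
data[mid]=1<5: swap data[3],data[5]; lo=4,mid=6 → [1,1,4,1,5,5,1,7,6,7,7]
data[mid]=1<5: swap data[4],data[6]; lo=5,mid=7 → [1,1,4,1,1,5,5,7,6,7,7]
end: lo=5, hi=6; data = [1,1,4,1,1,5,5,7,6,7,7]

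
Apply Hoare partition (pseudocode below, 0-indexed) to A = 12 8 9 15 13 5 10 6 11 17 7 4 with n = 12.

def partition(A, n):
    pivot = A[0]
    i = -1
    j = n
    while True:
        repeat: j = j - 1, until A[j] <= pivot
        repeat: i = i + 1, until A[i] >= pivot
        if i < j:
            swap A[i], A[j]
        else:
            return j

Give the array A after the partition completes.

pivot=12
j stops at 11 (4), i stops at 0 (12); swap ⇒ 4 8 9 15 13 5 10 6 11 17 7 12
j stops at 10 (7), i stops at 3 (15); swap ⇒ 4 8 9 7 13 5 10 6 11 17 15 12
j stops at 8 (11), i stops at 4 (13); swap ⇒ 4 8 9 7 11 5 10 6 13 17 15 12
j stops at 7, i stops at 8; i≥j ⇒ return 7. A=4 8 9 7 11 5 10 6 13 17 15 12

4 8 9 7 11 5 10 6 13 17 15 12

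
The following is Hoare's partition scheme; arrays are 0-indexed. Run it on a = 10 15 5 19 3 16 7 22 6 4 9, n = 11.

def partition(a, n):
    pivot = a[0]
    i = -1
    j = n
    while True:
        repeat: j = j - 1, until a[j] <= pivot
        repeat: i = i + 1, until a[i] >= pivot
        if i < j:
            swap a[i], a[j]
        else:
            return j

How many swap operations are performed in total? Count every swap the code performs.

pivot = a[0] = 10; i = -1, j = 11
j→10 (a[10]=9≤10), i→0 (a[0]=10≥10); i<j, swap → 9 15 5 19 3 16 7 22 6 4 10
j→9 (a[9]=4≤10), i→1 (a[1]=15≥10); i<j, swap → 9 4 5 19 3 16 7 22 6 15 10
j→8 (a[8]=6≤10), i→3 (a[3]=19≥10); i<j, swap → 9 4 5 6 3 16 7 22 19 15 10
j→6 (a[6]=7≤10), i→5 (a[5]=16≥10); i<j, swap → 9 4 5 6 3 7 16 22 19 15 10
j→5, i→6; i≥j, return j=5. a = 9 4 5 6 3 7 16 22 19 15 10

4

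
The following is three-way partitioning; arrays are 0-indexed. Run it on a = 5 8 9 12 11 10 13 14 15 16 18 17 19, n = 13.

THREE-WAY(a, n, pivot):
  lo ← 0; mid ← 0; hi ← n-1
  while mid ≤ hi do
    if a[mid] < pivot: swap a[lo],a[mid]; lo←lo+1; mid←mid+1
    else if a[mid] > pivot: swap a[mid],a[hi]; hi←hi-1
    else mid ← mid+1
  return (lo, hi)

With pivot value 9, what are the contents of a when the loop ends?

5 8 9 11 10 13 14 15 16 18 17 19 12

pivot = 9; lo=0, mid=0, hi=12
a[mid]=5<9: swap a[0],a[0]; lo=1,mid=1 → 5 8 9 12 11 10 13 14 15 16 18 17 19
a[mid]=8<9: swap a[1],a[1]; lo=2,mid=2 → 5 8 9 12 11 10 13 14 15 16 18 17 19
a[mid]=9=9: mid=3
a[mid]=12>9: swap a[3],a[12]; hi=11 → 5 8 9 19 11 10 13 14 15 16 18 17 12
a[mid]=19>9: swap a[3],a[11]; hi=10 → 5 8 9 17 11 10 13 14 15 16 18 19 12
a[mid]=17>9: swap a[3],a[10]; hi=9 → 5 8 9 18 11 10 13 14 15 16 17 19 12
a[mid]=18>9: swap a[3],a[9]; hi=8 → 5 8 9 16 11 10 13 14 15 18 17 19 12
a[mid]=16>9: swap a[3],a[8]; hi=7 → 5 8 9 15 11 10 13 14 16 18 17 19 12
a[mid]=15>9: swap a[3],a[7]; hi=6 → 5 8 9 14 11 10 13 15 16 18 17 19 12
a[mid]=14>9: swap a[3],a[6]; hi=5 → 5 8 9 13 11 10 14 15 16 18 17 19 12
a[mid]=13>9: swap a[3],a[5]; hi=4 → 5 8 9 10 11 13 14 15 16 18 17 19 12
a[mid]=10>9: swap a[3],a[4]; hi=3 → 5 8 9 11 10 13 14 15 16 18 17 19 12
a[mid]=11>9: swap a[3],a[3]; hi=2 → 5 8 9 11 10 13 14 15 16 18 17 19 12
end: lo=2, hi=2; a = 5 8 9 11 10 13 14 15 16 18 17 19 12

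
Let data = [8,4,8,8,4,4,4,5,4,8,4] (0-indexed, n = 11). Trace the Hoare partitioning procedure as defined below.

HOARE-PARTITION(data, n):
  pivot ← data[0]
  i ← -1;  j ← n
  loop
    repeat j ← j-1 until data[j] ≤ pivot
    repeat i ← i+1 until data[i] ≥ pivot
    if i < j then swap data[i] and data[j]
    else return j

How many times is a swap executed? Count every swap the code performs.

pivot=8
j stops at 10 (4), i stops at 0 (8); swap ⇒ [4,4,8,8,4,4,4,5,4,8,8]
j stops at 9 (8), i stops at 2 (8); swap ⇒ [4,4,8,8,4,4,4,5,4,8,8]
j stops at 8 (4), i stops at 3 (8); swap ⇒ [4,4,8,4,4,4,4,5,8,8,8]
j stops at 7, i stops at 8; i≥j ⇒ return 7. data=[4,4,8,4,4,4,4,5,8,8,8]

3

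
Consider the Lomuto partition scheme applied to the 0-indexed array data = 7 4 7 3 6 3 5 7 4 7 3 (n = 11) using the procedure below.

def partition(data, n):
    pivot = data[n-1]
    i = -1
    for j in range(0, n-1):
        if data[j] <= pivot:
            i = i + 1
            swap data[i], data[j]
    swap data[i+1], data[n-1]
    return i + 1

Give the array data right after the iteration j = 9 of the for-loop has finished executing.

3 3 7 7 6 4 5 7 4 7 3

pivot=3, i=-1
j=0: 7>3, skip
j=1: 4>3, skip
j=2: 7>3, skip
j=3: 3≤3, i=0, swap(0,3) ⇒ 3 4 7 7 6 3 5 7 4 7 3
j=4: 6>3, skip
j=5: 3≤3, i=1, swap(1,5) ⇒ 3 3 7 7 6 4 5 7 4 7 3
j=6: 5>3, skip
j=7: 7>3, skip
j=8: 4>3, skip
j=9: 7>3, skip
(after j=9) data = 3 3 7 7 6 4 5 7 4 7 3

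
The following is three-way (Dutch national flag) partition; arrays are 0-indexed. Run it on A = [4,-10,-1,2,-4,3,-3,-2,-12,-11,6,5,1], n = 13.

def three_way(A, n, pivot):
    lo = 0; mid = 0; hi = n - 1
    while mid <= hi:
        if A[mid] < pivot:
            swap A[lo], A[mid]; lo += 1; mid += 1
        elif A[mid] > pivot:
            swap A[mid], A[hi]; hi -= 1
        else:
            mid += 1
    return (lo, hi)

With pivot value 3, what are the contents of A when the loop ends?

[1,-10,-1,2,-4,-3,-2,-12,-11,3,5,6,4]

lo=0 mid=0 hi=12
4>3: swap(0,12), hi=11 ⇒ [1,-10,-1,2,-4,3,-3,-2,-12,-11,6,5,4]
1<3: swap(0,0), lo=1 mid=1 ⇒ [1,-10,-1,2,-4,3,-3,-2,-12,-11,6,5,4]
-10<3: swap(1,1), lo=2 mid=2 ⇒ [1,-10,-1,2,-4,3,-3,-2,-12,-11,6,5,4]
-1<3: swap(2,2), lo=3 mid=3 ⇒ [1,-10,-1,2,-4,3,-3,-2,-12,-11,6,5,4]
2<3: swap(3,3), lo=4 mid=4 ⇒ [1,-10,-1,2,-4,3,-3,-2,-12,-11,6,5,4]
-4<3: swap(4,4), lo=5 mid=5 ⇒ [1,-10,-1,2,-4,3,-3,-2,-12,-11,6,5,4]
3=3: mid=6
-3<3: swap(5,6), lo=6 mid=7 ⇒ [1,-10,-1,2,-4,-3,3,-2,-12,-11,6,5,4]
-2<3: swap(6,7), lo=7 mid=8 ⇒ [1,-10,-1,2,-4,-3,-2,3,-12,-11,6,5,4]
-12<3: swap(7,8), lo=8 mid=9 ⇒ [1,-10,-1,2,-4,-3,-2,-12,3,-11,6,5,4]
-11<3: swap(8,9), lo=9 mid=10 ⇒ [1,-10,-1,2,-4,-3,-2,-12,-11,3,6,5,4]
6>3: swap(10,11), hi=10 ⇒ [1,-10,-1,2,-4,-3,-2,-12,-11,3,5,6,4]
5>3: swap(10,10), hi=9 ⇒ [1,-10,-1,2,-4,-3,-2,-12,-11,3,5,6,4]
done. lo=9 hi=9; A=[1,-10,-1,2,-4,-3,-2,-12,-11,3,5,6,4]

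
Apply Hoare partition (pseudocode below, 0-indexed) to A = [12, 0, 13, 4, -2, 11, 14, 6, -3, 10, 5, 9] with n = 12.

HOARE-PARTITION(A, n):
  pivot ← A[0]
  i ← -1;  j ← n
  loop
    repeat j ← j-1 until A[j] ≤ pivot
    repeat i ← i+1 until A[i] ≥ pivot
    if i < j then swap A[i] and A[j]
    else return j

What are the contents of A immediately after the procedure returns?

pivot=12
j stops at 11 (9), i stops at 0 (12); swap ⇒ [9, 0, 13, 4, -2, 11, 14, 6, -3, 10, 5, 12]
j stops at 10 (5), i stops at 2 (13); swap ⇒ [9, 0, 5, 4, -2, 11, 14, 6, -3, 10, 13, 12]
j stops at 9 (10), i stops at 6 (14); swap ⇒ [9, 0, 5, 4, -2, 11, 10, 6, -3, 14, 13, 12]
j stops at 8, i stops at 9; i≥j ⇒ return 8. A=[9, 0, 5, 4, -2, 11, 10, 6, -3, 14, 13, 12]

[9, 0, 5, 4, -2, 11, 10, 6, -3, 14, 13, 12]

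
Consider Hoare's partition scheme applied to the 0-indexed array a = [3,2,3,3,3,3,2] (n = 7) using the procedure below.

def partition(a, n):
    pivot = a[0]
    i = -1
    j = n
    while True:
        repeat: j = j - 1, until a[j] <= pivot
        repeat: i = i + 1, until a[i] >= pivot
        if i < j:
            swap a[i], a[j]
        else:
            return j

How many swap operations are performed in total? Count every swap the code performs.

3

pivot = a[0] = 3; i = -1, j = 7
j→6 (a[6]=2≤3), i→0 (a[0]=3≥3); i<j, swap → [2,2,3,3,3,3,3]
j→5 (a[5]=3≤3), i→2 (a[2]=3≥3); i<j, swap → [2,2,3,3,3,3,3]
j→4 (a[4]=3≤3), i→3 (a[3]=3≥3); i<j, swap → [2,2,3,3,3,3,3]
j→3, i→4; i≥j, return j=3. a = [2,2,3,3,3,3,3]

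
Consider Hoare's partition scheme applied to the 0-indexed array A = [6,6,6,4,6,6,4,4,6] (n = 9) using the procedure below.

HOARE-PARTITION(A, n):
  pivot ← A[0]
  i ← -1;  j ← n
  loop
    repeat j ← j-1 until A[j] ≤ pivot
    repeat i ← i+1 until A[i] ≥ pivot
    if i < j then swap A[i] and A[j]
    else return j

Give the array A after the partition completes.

pivot=6
j stops at 8 (6), i stops at 0 (6); swap ⇒ [6,6,6,4,6,6,4,4,6]
j stops at 7 (4), i stops at 1 (6); swap ⇒ [6,4,6,4,6,6,4,6,6]
j stops at 6 (4), i stops at 2 (6); swap ⇒ [6,4,4,4,6,6,6,6,6]
j stops at 5 (6), i stops at 4 (6); swap ⇒ [6,4,4,4,6,6,6,6,6]
j stops at 4, i stops at 5; i≥j ⇒ return 4. A=[6,4,4,4,6,6,6,6,6]

[6,4,4,4,6,6,6,6,6]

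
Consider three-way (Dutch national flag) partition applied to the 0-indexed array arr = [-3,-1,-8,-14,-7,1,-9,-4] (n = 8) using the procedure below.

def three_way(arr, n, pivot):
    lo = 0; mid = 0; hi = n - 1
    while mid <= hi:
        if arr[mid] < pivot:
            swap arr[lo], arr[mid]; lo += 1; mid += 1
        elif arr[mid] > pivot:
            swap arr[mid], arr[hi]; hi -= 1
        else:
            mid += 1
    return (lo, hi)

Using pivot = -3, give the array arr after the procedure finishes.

[-4,-8,-14,-7,-9,-3,1,-1]

pivot = -3; lo=0, mid=0, hi=7
arr[mid]=-3=-3: mid=1
arr[mid]=-1>-3: swap arr[1],arr[7]; hi=6 → [-3,-4,-8,-14,-7,1,-9,-1]
arr[mid]=-4<-3: swap arr[0],arr[1]; lo=1,mid=2 → [-4,-3,-8,-14,-7,1,-9,-1]
arr[mid]=-8<-3: swap arr[1],arr[2]; lo=2,mid=3 → [-4,-8,-3,-14,-7,1,-9,-1]
arr[mid]=-14<-3: swap arr[2],arr[3]; lo=3,mid=4 → [-4,-8,-14,-3,-7,1,-9,-1]
arr[mid]=-7<-3: swap arr[3],arr[4]; lo=4,mid=5 → [-4,-8,-14,-7,-3,1,-9,-1]
arr[mid]=1>-3: swap arr[5],arr[6]; hi=5 → [-4,-8,-14,-7,-3,-9,1,-1]
arr[mid]=-9<-3: swap arr[4],arr[5]; lo=5,mid=6 → [-4,-8,-14,-7,-9,-3,1,-1]
end: lo=5, hi=5; arr = [-4,-8,-14,-7,-9,-3,1,-1]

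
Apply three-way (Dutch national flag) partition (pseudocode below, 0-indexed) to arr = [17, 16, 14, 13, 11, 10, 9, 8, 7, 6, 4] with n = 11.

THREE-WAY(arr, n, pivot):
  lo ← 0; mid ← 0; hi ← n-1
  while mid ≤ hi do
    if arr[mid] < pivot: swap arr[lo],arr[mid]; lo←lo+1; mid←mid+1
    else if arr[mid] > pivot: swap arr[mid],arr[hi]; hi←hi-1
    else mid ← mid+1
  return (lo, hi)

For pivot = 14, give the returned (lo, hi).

(8, 8)

pivot = 14; lo=0, mid=0, hi=10
arr[mid]=17>14: swap arr[0],arr[10]; hi=9 → [4, 16, 14, 13, 11, 10, 9, 8, 7, 6, 17]
arr[mid]=4<14: swap arr[0],arr[0]; lo=1,mid=1 → [4, 16, 14, 13, 11, 10, 9, 8, 7, 6, 17]
arr[mid]=16>14: swap arr[1],arr[9]; hi=8 → [4, 6, 14, 13, 11, 10, 9, 8, 7, 16, 17]
arr[mid]=6<14: swap arr[1],arr[1]; lo=2,mid=2 → [4, 6, 14, 13, 11, 10, 9, 8, 7, 16, 17]
arr[mid]=14=14: mid=3
arr[mid]=13<14: swap arr[2],arr[3]; lo=3,mid=4 → [4, 6, 13, 14, 11, 10, 9, 8, 7, 16, 17]
arr[mid]=11<14: swap arr[3],arr[4]; lo=4,mid=5 → [4, 6, 13, 11, 14, 10, 9, 8, 7, 16, 17]
arr[mid]=10<14: swap arr[4],arr[5]; lo=5,mid=6 → [4, 6, 13, 11, 10, 14, 9, 8, 7, 16, 17]
arr[mid]=9<14: swap arr[5],arr[6]; lo=6,mid=7 → [4, 6, 13, 11, 10, 9, 14, 8, 7, 16, 17]
arr[mid]=8<14: swap arr[6],arr[7]; lo=7,mid=8 → [4, 6, 13, 11, 10, 9, 8, 14, 7, 16, 17]
arr[mid]=7<14: swap arr[7],arr[8]; lo=8,mid=9 → [4, 6, 13, 11, 10, 9, 8, 7, 14, 16, 17]
end: lo=8, hi=8; arr = [4, 6, 13, 11, 10, 9, 8, 7, 14, 16, 17]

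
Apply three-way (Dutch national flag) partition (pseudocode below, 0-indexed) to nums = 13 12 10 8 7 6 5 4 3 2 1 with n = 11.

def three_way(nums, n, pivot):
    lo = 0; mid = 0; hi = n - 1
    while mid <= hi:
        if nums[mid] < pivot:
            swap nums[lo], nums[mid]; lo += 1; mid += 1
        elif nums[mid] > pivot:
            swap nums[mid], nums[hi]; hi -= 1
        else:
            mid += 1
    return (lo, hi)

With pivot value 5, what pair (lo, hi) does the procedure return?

(4, 4)

lo=0 mid=0 hi=10
13>5: swap(0,10), hi=9 ⇒ 1 12 10 8 7 6 5 4 3 2 13
1<5: swap(0,0), lo=1 mid=1 ⇒ 1 12 10 8 7 6 5 4 3 2 13
12>5: swap(1,9), hi=8 ⇒ 1 2 10 8 7 6 5 4 3 12 13
2<5: swap(1,1), lo=2 mid=2 ⇒ 1 2 10 8 7 6 5 4 3 12 13
10>5: swap(2,8), hi=7 ⇒ 1 2 3 8 7 6 5 4 10 12 13
3<5: swap(2,2), lo=3 mid=3 ⇒ 1 2 3 8 7 6 5 4 10 12 13
8>5: swap(3,7), hi=6 ⇒ 1 2 3 4 7 6 5 8 10 12 13
4<5: swap(3,3), lo=4 mid=4 ⇒ 1 2 3 4 7 6 5 8 10 12 13
7>5: swap(4,6), hi=5 ⇒ 1 2 3 4 5 6 7 8 10 12 13
5=5: mid=5
6>5: swap(5,5), hi=4 ⇒ 1 2 3 4 5 6 7 8 10 12 13
done. lo=4 hi=4; nums=1 2 3 4 5 6 7 8 10 12 13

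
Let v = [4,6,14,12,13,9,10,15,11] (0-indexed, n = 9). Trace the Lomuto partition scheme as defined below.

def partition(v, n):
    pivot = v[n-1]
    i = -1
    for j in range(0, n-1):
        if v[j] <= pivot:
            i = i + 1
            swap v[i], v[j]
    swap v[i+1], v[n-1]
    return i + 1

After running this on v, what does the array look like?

pivot = v[8] = 11; i = -1
j=0: v[0]=4 ≤ 11 → i=0, swap v[0],v[0] (no change) → [4,6,14,12,13,9,10,15,11]
j=1: v[1]=6 ≤ 11 → i=1, swap v[1],v[1] (no change) → [4,6,14,12,13,9,10,15,11]
j=2: v[2]=14 > 11 → no swap
j=3: v[3]=12 > 11 → no swap
j=4: v[4]=13 > 11 → no swap
j=5: v[5]=9 ≤ 11 → i=2, swap v[2],v[5] → [4,6,9,12,13,14,10,15,11]
j=6: v[6]=10 ≤ 11 → i=3, swap v[3],v[6] → [4,6,9,10,13,14,12,15,11]
j=7: v[7]=15 > 11 → no swap
final swap v[4],v[8] → [4,6,9,10,11,14,12,15,13]; return 4

[4,6,9,10,11,14,12,15,13]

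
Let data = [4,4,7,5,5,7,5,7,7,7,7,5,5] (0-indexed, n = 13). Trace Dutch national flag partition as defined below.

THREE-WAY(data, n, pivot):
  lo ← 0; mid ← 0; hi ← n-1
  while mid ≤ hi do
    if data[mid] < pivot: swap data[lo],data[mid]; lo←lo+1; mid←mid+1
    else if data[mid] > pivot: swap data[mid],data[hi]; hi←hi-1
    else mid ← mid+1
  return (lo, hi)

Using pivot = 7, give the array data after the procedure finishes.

lo=0 mid=0 hi=12
4<7: swap(0,0), lo=1 mid=1 ⇒ [4,4,7,5,5,7,5,7,7,7,7,5,5]
4<7: swap(1,1), lo=2 mid=2 ⇒ [4,4,7,5,5,7,5,7,7,7,7,5,5]
7=7: mid=3
5<7: swap(2,3), lo=3 mid=4 ⇒ [4,4,5,7,5,7,5,7,7,7,7,5,5]
5<7: swap(3,4), lo=4 mid=5 ⇒ [4,4,5,5,7,7,5,7,7,7,7,5,5]
7=7: mid=6
5<7: swap(4,6), lo=5 mid=7 ⇒ [4,4,5,5,5,7,7,7,7,7,7,5,5]
7=7: mid=8
7=7: mid=9
7=7: mid=10
7=7: mid=11
5<7: swap(5,11), lo=6 mid=12 ⇒ [4,4,5,5,5,5,7,7,7,7,7,7,5]
5<7: swap(6,12), lo=7 mid=13 ⇒ [4,4,5,5,5,5,5,7,7,7,7,7,7]
done. lo=7 hi=12; data=[4,4,5,5,5,5,5,7,7,7,7,7,7]

[4,4,5,5,5,5,5,7,7,7,7,7,7]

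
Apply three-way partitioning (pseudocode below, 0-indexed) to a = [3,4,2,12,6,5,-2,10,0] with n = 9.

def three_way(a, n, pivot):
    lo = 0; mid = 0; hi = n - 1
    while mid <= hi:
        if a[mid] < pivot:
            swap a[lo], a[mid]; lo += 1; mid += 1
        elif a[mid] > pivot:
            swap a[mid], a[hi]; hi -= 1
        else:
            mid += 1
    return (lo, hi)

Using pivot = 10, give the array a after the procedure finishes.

lo=0 mid=0 hi=8
3<10: swap(0,0), lo=1 mid=1 ⇒ [3,4,2,12,6,5,-2,10,0]
4<10: swap(1,1), lo=2 mid=2 ⇒ [3,4,2,12,6,5,-2,10,0]
2<10: swap(2,2), lo=3 mid=3 ⇒ [3,4,2,12,6,5,-2,10,0]
12>10: swap(3,8), hi=7 ⇒ [3,4,2,0,6,5,-2,10,12]
0<10: swap(3,3), lo=4 mid=4 ⇒ [3,4,2,0,6,5,-2,10,12]
6<10: swap(4,4), lo=5 mid=5 ⇒ [3,4,2,0,6,5,-2,10,12]
5<10: swap(5,5), lo=6 mid=6 ⇒ [3,4,2,0,6,5,-2,10,12]
-2<10: swap(6,6), lo=7 mid=7 ⇒ [3,4,2,0,6,5,-2,10,12]
10=10: mid=8
done. lo=7 hi=7; a=[3,4,2,0,6,5,-2,10,12]

[3,4,2,0,6,5,-2,10,12]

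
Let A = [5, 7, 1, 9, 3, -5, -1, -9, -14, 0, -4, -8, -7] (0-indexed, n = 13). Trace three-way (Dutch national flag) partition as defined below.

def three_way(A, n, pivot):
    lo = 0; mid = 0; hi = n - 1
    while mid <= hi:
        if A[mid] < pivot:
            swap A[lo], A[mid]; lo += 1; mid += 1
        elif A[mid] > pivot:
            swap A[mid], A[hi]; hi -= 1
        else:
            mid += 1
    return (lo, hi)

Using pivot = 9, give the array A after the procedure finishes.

[5, 7, 1, 3, -5, -1, -9, -14, 0, -4, -8, -7, 9]

lo=0 mid=0 hi=12
5<9: swap(0,0), lo=1 mid=1 ⇒ [5, 7, 1, 9, 3, -5, -1, -9, -14, 0, -4, -8, -7]
7<9: swap(1,1), lo=2 mid=2 ⇒ [5, 7, 1, 9, 3, -5, -1, -9, -14, 0, -4, -8, -7]
1<9: swap(2,2), lo=3 mid=3 ⇒ [5, 7, 1, 9, 3, -5, -1, -9, -14, 0, -4, -8, -7]
9=9: mid=4
3<9: swap(3,4), lo=4 mid=5 ⇒ [5, 7, 1, 3, 9, -5, -1, -9, -14, 0, -4, -8, -7]
-5<9: swap(4,5), lo=5 mid=6 ⇒ [5, 7, 1, 3, -5, 9, -1, -9, -14, 0, -4, -8, -7]
-1<9: swap(5,6), lo=6 mid=7 ⇒ [5, 7, 1, 3, -5, -1, 9, -9, -14, 0, -4, -8, -7]
-9<9: swap(6,7), lo=7 mid=8 ⇒ [5, 7, 1, 3, -5, -1, -9, 9, -14, 0, -4, -8, -7]
-14<9: swap(7,8), lo=8 mid=9 ⇒ [5, 7, 1, 3, -5, -1, -9, -14, 9, 0, -4, -8, -7]
0<9: swap(8,9), lo=9 mid=10 ⇒ [5, 7, 1, 3, -5, -1, -9, -14, 0, 9, -4, -8, -7]
-4<9: swap(9,10), lo=10 mid=11 ⇒ [5, 7, 1, 3, -5, -1, -9, -14, 0, -4, 9, -8, -7]
-8<9: swap(10,11), lo=11 mid=12 ⇒ [5, 7, 1, 3, -5, -1, -9, -14, 0, -4, -8, 9, -7]
-7<9: swap(11,12), lo=12 mid=13 ⇒ [5, 7, 1, 3, -5, -1, -9, -14, 0, -4, -8, -7, 9]
done. lo=12 hi=12; A=[5, 7, 1, 3, -5, -1, -9, -14, 0, -4, -8, -7, 9]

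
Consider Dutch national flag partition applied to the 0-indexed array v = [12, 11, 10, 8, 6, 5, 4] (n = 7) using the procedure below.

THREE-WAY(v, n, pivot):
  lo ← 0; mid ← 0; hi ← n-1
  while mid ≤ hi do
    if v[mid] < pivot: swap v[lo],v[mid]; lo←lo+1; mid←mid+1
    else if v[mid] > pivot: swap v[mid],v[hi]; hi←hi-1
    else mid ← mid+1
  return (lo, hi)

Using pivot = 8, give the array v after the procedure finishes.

[4, 5, 6, 8, 10, 11, 12]

lo=0 mid=0 hi=6
12>8: swap(0,6), hi=5 ⇒ [4, 11, 10, 8, 6, 5, 12]
4<8: swap(0,0), lo=1 mid=1 ⇒ [4, 11, 10, 8, 6, 5, 12]
11>8: swap(1,5), hi=4 ⇒ [4, 5, 10, 8, 6, 11, 12]
5<8: swap(1,1), lo=2 mid=2 ⇒ [4, 5, 10, 8, 6, 11, 12]
10>8: swap(2,4), hi=3 ⇒ [4, 5, 6, 8, 10, 11, 12]
6<8: swap(2,2), lo=3 mid=3 ⇒ [4, 5, 6, 8, 10, 11, 12]
8=8: mid=4
done. lo=3 hi=3; v=[4, 5, 6, 8, 10, 11, 12]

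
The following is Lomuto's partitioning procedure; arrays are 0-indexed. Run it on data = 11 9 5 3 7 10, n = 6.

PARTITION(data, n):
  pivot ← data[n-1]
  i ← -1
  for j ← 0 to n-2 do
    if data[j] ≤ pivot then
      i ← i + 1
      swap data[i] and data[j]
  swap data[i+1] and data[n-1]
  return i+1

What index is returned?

4

pivot=10, i=-1
j=0: 11>10, skip
j=1: 9≤10, i=0, swap(0,1) ⇒ 9 11 5 3 7 10
j=2: 5≤10, i=1, swap(1,2) ⇒ 9 5 11 3 7 10
j=3: 3≤10, i=2, swap(2,3) ⇒ 9 5 3 11 7 10
j=4: 7≤10, i=3, swap(3,4) ⇒ 9 5 3 7 11 10
swap(4,5) ⇒ 9 5 3 7 10 11; return 4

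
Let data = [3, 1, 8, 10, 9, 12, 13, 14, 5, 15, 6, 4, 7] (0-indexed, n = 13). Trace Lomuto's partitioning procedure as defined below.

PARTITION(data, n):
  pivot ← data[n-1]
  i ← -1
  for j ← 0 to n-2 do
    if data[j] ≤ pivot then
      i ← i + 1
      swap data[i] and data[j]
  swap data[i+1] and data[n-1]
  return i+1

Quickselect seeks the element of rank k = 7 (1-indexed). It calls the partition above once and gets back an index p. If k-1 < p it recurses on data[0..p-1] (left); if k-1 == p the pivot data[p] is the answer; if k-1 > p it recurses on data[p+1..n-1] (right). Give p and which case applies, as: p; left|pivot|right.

pivot = data[12] = 7; i = -1
j=0: data[0]=3 ≤ 7 → i=0, swap data[0],data[0] (no change) → [3, 1, 8, 10, 9, 12, 13, 14, 5, 15, 6, 4, 7]
j=1: data[1]=1 ≤ 7 → i=1, swap data[1],data[1] (no change) → [3, 1, 8, 10, 9, 12, 13, 14, 5, 15, 6, 4, 7]
j=2: data[2]=8 > 7 → no swap
j=3: data[3]=10 > 7 → no swap
j=4: data[4]=9 > 7 → no swap
j=5: data[5]=12 > 7 → no swap
j=6: data[6]=13 > 7 → no swap
j=7: data[7]=14 > 7 → no swap
j=8: data[8]=5 ≤ 7 → i=2, swap data[2],data[8] → [3, 1, 5, 10, 9, 12, 13, 14, 8, 15, 6, 4, 7]
j=9: data[9]=15 > 7 → no swap
j=10: data[10]=6 ≤ 7 → i=3, swap data[3],data[10] → [3, 1, 5, 6, 9, 12, 13, 14, 8, 15, 10, 4, 7]
j=11: data[11]=4 ≤ 7 → i=4, swap data[4],data[11] → [3, 1, 5, 6, 4, 12, 13, 14, 8, 15, 10, 9, 7]
final swap data[5],data[12] → [3, 1, 5, 6, 4, 7, 13, 14, 8, 15, 10, 9, 12]; return 5
p = 5; k-1 = 6 > 5 ⇒ right

5; right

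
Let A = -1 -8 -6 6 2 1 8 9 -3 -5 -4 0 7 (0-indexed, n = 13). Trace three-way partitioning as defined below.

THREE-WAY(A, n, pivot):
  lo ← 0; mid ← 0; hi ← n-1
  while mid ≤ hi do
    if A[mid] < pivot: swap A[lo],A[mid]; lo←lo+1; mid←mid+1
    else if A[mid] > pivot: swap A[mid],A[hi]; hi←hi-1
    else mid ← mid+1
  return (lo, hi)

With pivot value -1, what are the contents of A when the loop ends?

lo=0 mid=0 hi=12
-1=-1: mid=1
-8<-1: swap(0,1), lo=1 mid=2 ⇒ -8 -1 -6 6 2 1 8 9 -3 -5 -4 0 7
-6<-1: swap(1,2), lo=2 mid=3 ⇒ -8 -6 -1 6 2 1 8 9 -3 -5 -4 0 7
6>-1: swap(3,12), hi=11 ⇒ -8 -6 -1 7 2 1 8 9 -3 -5 -4 0 6
7>-1: swap(3,11), hi=10 ⇒ -8 -6 -1 0 2 1 8 9 -3 -5 -4 7 6
0>-1: swap(3,10), hi=9 ⇒ -8 -6 -1 -4 2 1 8 9 -3 -5 0 7 6
-4<-1: swap(2,3), lo=3 mid=4 ⇒ -8 -6 -4 -1 2 1 8 9 -3 -5 0 7 6
2>-1: swap(4,9), hi=8 ⇒ -8 -6 -4 -1 -5 1 8 9 -3 2 0 7 6
-5<-1: swap(3,4), lo=4 mid=5 ⇒ -8 -6 -4 -5 -1 1 8 9 -3 2 0 7 6
1>-1: swap(5,8), hi=7 ⇒ -8 -6 -4 -5 -1 -3 8 9 1 2 0 7 6
-3<-1: swap(4,5), lo=5 mid=6 ⇒ -8 -6 -4 -5 -3 -1 8 9 1 2 0 7 6
8>-1: swap(6,7), hi=6 ⇒ -8 -6 -4 -5 -3 -1 9 8 1 2 0 7 6
9>-1: swap(6,6), hi=5 ⇒ -8 -6 -4 -5 -3 -1 9 8 1 2 0 7 6
done. lo=5 hi=5; A=-8 -6 -4 -5 -3 -1 9 8 1 2 0 7 6

-8 -6 -4 -5 -3 -1 9 8 1 2 0 7 6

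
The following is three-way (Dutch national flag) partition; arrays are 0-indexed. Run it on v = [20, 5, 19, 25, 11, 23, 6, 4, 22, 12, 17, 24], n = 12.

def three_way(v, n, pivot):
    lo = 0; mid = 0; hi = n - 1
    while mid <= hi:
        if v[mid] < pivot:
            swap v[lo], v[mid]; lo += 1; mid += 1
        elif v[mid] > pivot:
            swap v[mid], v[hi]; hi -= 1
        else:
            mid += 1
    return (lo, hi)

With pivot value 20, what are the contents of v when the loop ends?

[5, 19, 17, 11, 12, 6, 4, 20, 22, 23, 24, 25]

lo=0 mid=0 hi=11
20=20: mid=1
5<20: swap(0,1), lo=1 mid=2 ⇒ [5, 20, 19, 25, 11, 23, 6, 4, 22, 12, 17, 24]
19<20: swap(1,2), lo=2 mid=3 ⇒ [5, 19, 20, 25, 11, 23, 6, 4, 22, 12, 17, 24]
25>20: swap(3,11), hi=10 ⇒ [5, 19, 20, 24, 11, 23, 6, 4, 22, 12, 17, 25]
24>20: swap(3,10), hi=9 ⇒ [5, 19, 20, 17, 11, 23, 6, 4, 22, 12, 24, 25]
17<20: swap(2,3), lo=3 mid=4 ⇒ [5, 19, 17, 20, 11, 23, 6, 4, 22, 12, 24, 25]
11<20: swap(3,4), lo=4 mid=5 ⇒ [5, 19, 17, 11, 20, 23, 6, 4, 22, 12, 24, 25]
23>20: swap(5,9), hi=8 ⇒ [5, 19, 17, 11, 20, 12, 6, 4, 22, 23, 24, 25]
12<20: swap(4,5), lo=5 mid=6 ⇒ [5, 19, 17, 11, 12, 20, 6, 4, 22, 23, 24, 25]
6<20: swap(5,6), lo=6 mid=7 ⇒ [5, 19, 17, 11, 12, 6, 20, 4, 22, 23, 24, 25]
4<20: swap(6,7), lo=7 mid=8 ⇒ [5, 19, 17, 11, 12, 6, 4, 20, 22, 23, 24, 25]
22>20: swap(8,8), hi=7 ⇒ [5, 19, 17, 11, 12, 6, 4, 20, 22, 23, 24, 25]
done. lo=7 hi=7; v=[5, 19, 17, 11, 12, 6, 4, 20, 22, 23, 24, 25]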